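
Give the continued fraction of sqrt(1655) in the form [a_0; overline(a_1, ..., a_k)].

[40; overline(1, 2, 7, 16, 7, 2, 1, 80)]

Write x_i = (sqrt(1655) + m_i)/d_i with (m_0, d_0) = (0, 1). a_0 = floor(sqrt(1655)) = 40, since 40^2 = 1600 <= 1655 < 1681 = 41^2.
Iterate m_{i+1} = d_i*a_i - m_i, d_{i+1} = (1655 - m_{i+1}^2)/d_i, a_{i+1} = floor((a_0 + m_{i+1})/d_{i+1}):
  m_1 = 1*40 - 0 = 40, d_1 = (1655 - 40^2)/1 = 55/1 = 55, a_1 = floor((40 + 40)/55) = 1.
  m_2 = 55*1 - 40 = 15, d_2 = (1655 - 15^2)/55 = 1430/55 = 26, a_2 = floor((40 + 15)/26) = 2.
  m_3 = 26*2 - 15 = 37, d_3 = (1655 - 37^2)/26 = 286/26 = 11, a_3 = floor((40 + 37)/11) = 7.
  m_4 = 11*7 - 37 = 40, d_4 = (1655 - 40^2)/11 = 55/11 = 5, a_4 = floor((40 + 40)/5) = 16.
  m_5 = 5*16 - 40 = 40, d_5 = (1655 - 40^2)/5 = 55/5 = 11, a_5 = floor((40 + 40)/11) = 7.
  m_6 = 11*7 - 40 = 37, d_6 = (1655 - 37^2)/11 = 286/11 = 26, a_6 = floor((40 + 37)/26) = 2.
  m_7 = 26*2 - 37 = 15, d_7 = (1655 - 15^2)/26 = 1430/26 = 55, a_7 = floor((40 + 15)/55) = 1.
  m_8 = 55*1 - 15 = 40, d_8 = (1655 - 40^2)/55 = 55/55 = 1, a_8 = floor((40 + 40)/1) = 80.
  m_9 = 1*80 - 40 = 40, d_9 = (1655 - 40^2)/1 = 55/1 = 55: (m_9, d_9) = (m_1, d_1) = (40, 55), so from here the quotients repeat a_1, ..., a_8; the period length is 8.
Hence the expansion of sqrt(1655) is a_0 = 40 followed by the repeating block 1, 2, 7, 16, 7, 2, 1, 80 (period 8).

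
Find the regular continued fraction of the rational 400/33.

Run the Euclidean algorithm on 400 and 33; the successive quotients are the partial quotients a_0, a_1, ... (each step inverts the fractional part left over by the previous one):
  400 = 12*33 + 4, so a_0 = 12.
  33 = 8*4 + 1, so a_1 = 8.
  4 = 4*1 + 0, so a_2 = 4.
The remainder reaches 0 after 3 divisions, so the expansion has 3 partial quotients, read off in order.

[12; 8, 4]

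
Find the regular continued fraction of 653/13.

[50; 4, 3]

Run the Euclidean algorithm on 653 and 13; the successive quotients are the partial quotients a_0, a_1, ... (each step inverts the fractional part left over by the previous one):
  653 = 50*13 + 3, so a_0 = 50.
  13 = 4*3 + 1, so a_1 = 4.
  3 = 3*1 + 0, so a_2 = 3.
The remainder reaches 0 after 3 divisions, so the expansion has 3 partial quotients, read off in order.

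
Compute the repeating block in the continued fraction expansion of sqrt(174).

[13; (5, 4, 5, 26)]

Write x_i = (sqrt(174) + m_i)/d_i with (m_0, d_0) = (0, 1). a_0 = floor(sqrt(174)) = 13, since 13^2 = 169 <= 174 < 196 = 14^2.
Iterate m_{i+1} = d_i*a_i - m_i, d_{i+1} = (174 - m_{i+1}^2)/d_i, a_{i+1} = floor((a_0 + m_{i+1})/d_{i+1}):
  m_1 = 1*13 - 0 = 13, d_1 = (174 - 13^2)/1 = 5/1 = 5, a_1 = floor((13 + 13)/5) = 5.
  m_2 = 5*5 - 13 = 12, d_2 = (174 - 12^2)/5 = 30/5 = 6, a_2 = floor((13 + 12)/6) = 4.
  m_3 = 6*4 - 12 = 12, d_3 = (174 - 12^2)/6 = 30/6 = 5, a_3 = floor((13 + 12)/5) = 5.
  m_4 = 5*5 - 12 = 13, d_4 = (174 - 13^2)/5 = 5/5 = 1, a_4 = floor((13 + 13)/1) = 26.
  m_5 = 1*26 - 13 = 13, d_5 = (174 - 13^2)/1 = 5/1 = 5: (m_5, d_5) = (m_1, d_1) = (13, 5), so from here the quotients repeat a_1, ..., a_4; the period length is 4.
Hence the expansion of sqrt(174) is a_0 = 13 followed by the repeating block 5, 4, 5, 26 (period 4).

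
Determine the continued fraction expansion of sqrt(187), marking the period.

Write x_i = (sqrt(187) + m_i)/d_i with (m_0, d_0) = (0, 1). a_0 = floor(sqrt(187)) = 13, since 13^2 = 169 <= 187 < 196 = 14^2.
Iterate m_{i+1} = d_i*a_i - m_i, d_{i+1} = (187 - m_{i+1}^2)/d_i, a_{i+1} = floor((a_0 + m_{i+1})/d_{i+1}):
  m_1 = 1*13 - 0 = 13, d_1 = (187 - 13^2)/1 = 18/1 = 18, a_1 = floor((13 + 13)/18) = 1.
  m_2 = 18*1 - 13 = 5, d_2 = (187 - 5^2)/18 = 162/18 = 9, a_2 = floor((13 + 5)/9) = 2.
  m_3 = 9*2 - 5 = 13, d_3 = (187 - 13^2)/9 = 18/9 = 2, a_3 = floor((13 + 13)/2) = 13.
  m_4 = 2*13 - 13 = 13, d_4 = (187 - 13^2)/2 = 18/2 = 9, a_4 = floor((13 + 13)/9) = 2.
  m_5 = 9*2 - 13 = 5, d_5 = (187 - 5^2)/9 = 162/9 = 18, a_5 = floor((13 + 5)/18) = 1.
  m_6 = 18*1 - 5 = 13, d_6 = (187 - 13^2)/18 = 18/18 = 1, a_6 = floor((13 + 13)/1) = 26.
  m_7 = 1*26 - 13 = 13, d_7 = (187 - 13^2)/1 = 18/1 = 18: (m_7, d_7) = (m_1, d_1) = (13, 18), so from here the quotients repeat a_1, ..., a_6; the period length is 6.
Hence the expansion of sqrt(187) is a_0 = 13 followed by the repeating block 1, 2, 13, 2, 1, 26 (period 6).

[13; (1, 2, 13, 2, 1, 26)]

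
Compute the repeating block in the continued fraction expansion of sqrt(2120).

[46; (23, 92)]

Write x_i = (sqrt(2120) + m_i)/d_i with (m_0, d_0) = (0, 1). a_0 = floor(sqrt(2120)) = 46, since 46^2 = 2116 <= 2120 < 2209 = 47^2.
Iterate m_{i+1} = d_i*a_i - m_i, d_{i+1} = (2120 - m_{i+1}^2)/d_i, a_{i+1} = floor((a_0 + m_{i+1})/d_{i+1}):
  m_1 = 1*46 - 0 = 46, d_1 = (2120 - 46^2)/1 = 4/1 = 4, a_1 = floor((46 + 46)/4) = 23.
  m_2 = 4*23 - 46 = 46, d_2 = (2120 - 46^2)/4 = 4/4 = 1, a_2 = floor((46 + 46)/1) = 92.
  m_3 = 1*92 - 46 = 46, d_3 = (2120 - 46^2)/1 = 4/1 = 4: (m_3, d_3) = (m_1, d_1) = (46, 4), so from here the quotients repeat a_1, a_2; the period length is 2.
Hence the expansion of sqrt(2120) is a_0 = 46 followed by the repeating block 23, 92 (period 2).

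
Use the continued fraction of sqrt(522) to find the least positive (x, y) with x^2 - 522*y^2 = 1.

First expand sqrt(522) as a continued fraction. With x_i = (sqrt(522) + m_i)/d_i and (m_0, d_0) = (0, 1): a_0 = floor(sqrt(522)) = 22, since 22^2 = 484 <= 522 < 529 = 23^2.
Iterate m_{i+1} = d_i*a_i - m_i, d_{i+1} = (522 - m_{i+1}^2)/d_i, a_{i+1} = floor((a_0 + m_{i+1})/d_{i+1}):
  m_1 = 1*22 - 0 = 22, d_1 = (522 - 22^2)/1 = 38/1 = 38, a_1 = floor((22 + 22)/38) = 1.
  m_2 = 38*1 - 22 = 16, d_2 = (522 - 16^2)/38 = 266/38 = 7, a_2 = floor((22 + 16)/7) = 5.
  m_3 = 7*5 - 16 = 19, d_3 = (522 - 19^2)/7 = 161/7 = 23, a_3 = floor((22 + 19)/23) = 1.
  m_4 = 23*1 - 19 = 4, d_4 = (522 - 4^2)/23 = 506/23 = 22, a_4 = floor((22 + 4)/22) = 1.
  m_5 = 22*1 - 4 = 18, d_5 = (522 - 18^2)/22 = 198/22 = 9, a_5 = floor((22 + 18)/9) = 4.
  m_6 = 9*4 - 18 = 18, d_6 = (522 - 18^2)/9 = 198/9 = 22, a_6 = floor((22 + 18)/22) = 1.
  m_7 = 22*1 - 18 = 4, d_7 = (522 - 4^2)/22 = 506/22 = 23, a_7 = floor((22 + 4)/23) = 1.
  m_8 = 23*1 - 4 = 19, d_8 = (522 - 19^2)/23 = 161/23 = 7, a_8 = floor((22 + 19)/7) = 5.
  m_9 = 7*5 - 19 = 16, d_9 = (522 - 16^2)/7 = 266/7 = 38, a_9 = floor((22 + 16)/38) = 1.
  m_10 = 38*1 - 16 = 22, d_10 = (522 - 22^2)/38 = 38/38 = 1, a_10 = floor((22 + 22)/1) = 44.
  m_11 = 1*44 - 22 = 22, d_11 = (522 - 22^2)/1 = 38/1 = 38: (m_11, d_11) = (m_1, d_1) = (22, 38), so from here the quotients repeat a_1, ..., a_10; the period length is 10.
So sqrt(522) = [22; (1, 5, 1, 1, 4, 1, 1, 5, 1, 44)] with period length k = 10.
k is even, so the fundamental solution of x^2 - 522y^2 = 1 is (p_{k-1}, q_{k-1}) = (p_9, q_9); compute convergents through index 9.
Convergents (p_i = a_i*p_{i-1} + p_{i-2}, q_i = a_i*q_{i-1} + q_{i-2} with p_{-2}=0, p_{-1}=1, q_{-2}=1, q_{-1}=0):
  i=0: a_0=22, p_0 = 22*1 + 0 = 22, q_0 = 22*0 + 1 = 1.
  i=1: a_1=1, p_1 = 1*22 + 1 = 23, q_1 = 1*1 + 0 = 1.
  i=2: a_2=5, p_2 = 5*23 + 22 = 137, q_2 = 5*1 + 1 = 6.
  i=3: a_3=1, p_3 = 1*137 + 23 = 160, q_3 = 1*6 + 1 = 7.
  i=4: a_4=1, p_4 = 1*160 + 137 = 297, q_4 = 1*7 + 6 = 13.
  i=5: a_5=4, p_5 = 4*297 + 160 = 1348, q_5 = 4*13 + 7 = 59.
  i=6: a_6=1, p_6 = 1*1348 + 297 = 1645, q_6 = 1*59 + 13 = 72.
  i=7: a_7=1, p_7 = 1*1645 + 1348 = 2993, q_7 = 1*72 + 59 = 131.
  i=8: a_8=5, p_8 = 5*2993 + 1645 = 16610, q_8 = 5*131 + 72 = 727.
  i=9: a_9=1, p_9 = 1*16610 + 2993 = 19603, q_9 = 1*727 + 131 = 858.
Check: 19603^2 - 522*858^2 = 384277609 - 384277608 = 1, so (x, y) = (19603, 858) solves the equation, and by the theorem it is the least positive solution.

(x, y) = (19603, 858)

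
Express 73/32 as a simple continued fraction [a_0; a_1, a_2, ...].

[2; 3, 1, 1, 4]

Run the Euclidean algorithm on 73 and 32; the successive quotients are the partial quotients a_0, a_1, ... (each step inverts the fractional part left over by the previous one):
  73 = 2*32 + 9, so a_0 = 2.
  32 = 3*9 + 5, so a_1 = 3.
  9 = 1*5 + 4, so a_2 = 1.
  5 = 1*4 + 1, so a_3 = 1.
  4 = 4*1 + 0, so a_4 = 4.
The remainder reaches 0 after 5 divisions, so the expansion has 5 partial quotients, read off in order.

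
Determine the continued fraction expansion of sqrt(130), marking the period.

[11; (2, 2, 22)]

Write x_i = (sqrt(130) + m_i)/d_i with (m_0, d_0) = (0, 1). a_0 = floor(sqrt(130)) = 11, since 11^2 = 121 <= 130 < 144 = 12^2.
Iterate m_{i+1} = d_i*a_i - m_i, d_{i+1} = (130 - m_{i+1}^2)/d_i, a_{i+1} = floor((a_0 + m_{i+1})/d_{i+1}):
  m_1 = 1*11 - 0 = 11, d_1 = (130 - 11^2)/1 = 9/1 = 9, a_1 = floor((11 + 11)/9) = 2.
  m_2 = 9*2 - 11 = 7, d_2 = (130 - 7^2)/9 = 81/9 = 9, a_2 = floor((11 + 7)/9) = 2.
  m_3 = 9*2 - 7 = 11, d_3 = (130 - 11^2)/9 = 9/9 = 1, a_3 = floor((11 + 11)/1) = 22.
  m_4 = 1*22 - 11 = 11, d_4 = (130 - 11^2)/1 = 9/1 = 9: (m_4, d_4) = (m_1, d_1) = (11, 9), so from here the quotients repeat a_1, ..., a_3; the period length is 3.
Hence the expansion of sqrt(130) is a_0 = 11 followed by the repeating block 2, 2, 22 (period 3).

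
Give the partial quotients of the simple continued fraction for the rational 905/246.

[3; 1, 2, 8, 1, 3, 2]

Run the Euclidean algorithm on 905 and 246; the successive quotients are the partial quotients a_0, a_1, ... (each step inverts the fractional part left over by the previous one):
  905 = 3*246 + 167, so a_0 = 3.
  246 = 1*167 + 79, so a_1 = 1.
  167 = 2*79 + 9, so a_2 = 2.
  79 = 8*9 + 7, so a_3 = 8.
  9 = 1*7 + 2, so a_4 = 1.
  7 = 3*2 + 1, so a_5 = 3.
  2 = 2*1 + 0, so a_6 = 2.
The remainder reaches 0 after 7 divisions, so the expansion has 7 partial quotients, read off in order.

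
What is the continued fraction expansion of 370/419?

Run the Euclidean algorithm on 370 and 419; the successive quotients are the partial quotients a_0, a_1, ... (each step inverts the fractional part left over by the previous one):
  370 = 0*419 + 370, so a_0 = 0.
  419 = 1*370 + 49, so a_1 = 1.
  370 = 7*49 + 27, so a_2 = 7.
  49 = 1*27 + 22, so a_3 = 1.
  27 = 1*22 + 5, so a_4 = 1.
  22 = 4*5 + 2, so a_5 = 4.
  5 = 2*2 + 1, so a_6 = 2.
  2 = 2*1 + 0, so a_7 = 2.
The remainder reaches 0 after 8 divisions, so the expansion has 8 partial quotients, read off in order.

[0; 1, 7, 1, 1, 4, 2, 2]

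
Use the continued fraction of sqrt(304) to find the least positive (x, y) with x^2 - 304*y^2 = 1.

(x, y) = (57799, 3315)

First expand sqrt(304) as a continued fraction. With x_i = (sqrt(304) + m_i)/d_i and (m_0, d_0) = (0, 1): a_0 = floor(sqrt(304)) = 17, since 17^2 = 289 <= 304 < 324 = 18^2.
Iterate m_{i+1} = d_i*a_i - m_i, d_{i+1} = (304 - m_{i+1}^2)/d_i, a_{i+1} = floor((a_0 + m_{i+1})/d_{i+1}):
  m_1 = 1*17 - 0 = 17, d_1 = (304 - 17^2)/1 = 15/1 = 15, a_1 = floor((17 + 17)/15) = 2.
  m_2 = 15*2 - 17 = 13, d_2 = (304 - 13^2)/15 = 135/15 = 9, a_2 = floor((17 + 13)/9) = 3.
  m_3 = 9*3 - 13 = 14, d_3 = (304 - 14^2)/9 = 108/9 = 12, a_3 = floor((17 + 14)/12) = 2.
  m_4 = 12*2 - 14 = 10, d_4 = (304 - 10^2)/12 = 204/12 = 17, a_4 = floor((17 + 10)/17) = 1.
  m_5 = 17*1 - 10 = 7, d_5 = (304 - 7^2)/17 = 255/17 = 15, a_5 = floor((17 + 7)/15) = 1.
  m_6 = 15*1 - 7 = 8, d_6 = (304 - 8^2)/15 = 240/15 = 16, a_6 = floor((17 + 8)/16) = 1.
  m_7 = 16*1 - 8 = 8, d_7 = (304 - 8^2)/16 = 240/16 = 15, a_7 = floor((17 + 8)/15) = 1.
  m_8 = 15*1 - 8 = 7, d_8 = (304 - 7^2)/15 = 255/15 = 17, a_8 = floor((17 + 7)/17) = 1.
  m_9 = 17*1 - 7 = 10, d_9 = (304 - 10^2)/17 = 204/17 = 12, a_9 = floor((17 + 10)/12) = 2.
  m_10 = 12*2 - 10 = 14, d_10 = (304 - 14^2)/12 = 108/12 = 9, a_10 = floor((17 + 14)/9) = 3.
  m_11 = 9*3 - 14 = 13, d_11 = (304 - 13^2)/9 = 135/9 = 15, a_11 = floor((17 + 13)/15) = 2.
  m_12 = 15*2 - 13 = 17, d_12 = (304 - 17^2)/15 = 15/15 = 1, a_12 = floor((17 + 17)/1) = 34.
  m_13 = 1*34 - 17 = 17, d_13 = (304 - 17^2)/1 = 15/1 = 15: (m_13, d_13) = (m_1, d_1) = (17, 15), so from here the quotients repeat a_1, ..., a_12; the period length is 12.
So sqrt(304) = [17; (2, 3, 2, 1, 1, 1, 1, 1, 2, 3, 2, 34)] with period length k = 12.
k is even, so the fundamental solution of x^2 - 304y^2 = 1 is (p_{k-1}, q_{k-1}) = (p_11, q_11); compute convergents through index 11.
Convergents (p_i = a_i*p_{i-1} + p_{i-2}, q_i = a_i*q_{i-1} + q_{i-2} with p_{-2}=0, p_{-1}=1, q_{-2}=1, q_{-1}=0):
  i=0: a_0=17, p_0 = 17*1 + 0 = 17, q_0 = 17*0 + 1 = 1.
  i=1: a_1=2, p_1 = 2*17 + 1 = 35, q_1 = 2*1 + 0 = 2.
  i=2: a_2=3, p_2 = 3*35 + 17 = 122, q_2 = 3*2 + 1 = 7.
  i=3: a_3=2, p_3 = 2*122 + 35 = 279, q_3 = 2*7 + 2 = 16.
  i=4: a_4=1, p_4 = 1*279 + 122 = 401, q_4 = 1*16 + 7 = 23.
  i=5: a_5=1, p_5 = 1*401 + 279 = 680, q_5 = 1*23 + 16 = 39.
  i=6: a_6=1, p_6 = 1*680 + 401 = 1081, q_6 = 1*39 + 23 = 62.
  i=7: a_7=1, p_7 = 1*1081 + 680 = 1761, q_7 = 1*62 + 39 = 101.
  i=8: a_8=1, p_8 = 1*1761 + 1081 = 2842, q_8 = 1*101 + 62 = 163.
  i=9: a_9=2, p_9 = 2*2842 + 1761 = 7445, q_9 = 2*163 + 101 = 427.
  i=10: a_10=3, p_10 = 3*7445 + 2842 = 25177, q_10 = 3*427 + 163 = 1444.
  i=11: a_11=2, p_11 = 2*25177 + 7445 = 57799, q_11 = 2*1444 + 427 = 3315.
Check: 57799^2 - 304*3315^2 = 3340724401 - 3340724400 = 1, so (x, y) = (57799, 3315) solves the equation, and by the theorem it is the least positive solution.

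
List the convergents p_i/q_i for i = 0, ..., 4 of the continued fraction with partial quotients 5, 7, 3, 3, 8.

5/1, 36/7, 113/22, 375/73, 3113/606

Using the convergent recurrence p_i = a_i*p_{i-1} + p_{i-2}, q_i = a_i*q_{i-1} + q_{i-2} with p_{-2}=0, p_{-1}=1, q_{-2}=1, q_{-1}=0:
  i=0: a_0=5, p_0 = 5*1 + 0 = 5, q_0 = 5*0 + 1 = 1.
  i=1: a_1=7, p_1 = 7*5 + 1 = 36, q_1 = 7*1 + 0 = 7.
  i=2: a_2=3, p_2 = 3*36 + 5 = 113, q_2 = 3*7 + 1 = 22.
  i=3: a_3=3, p_3 = 3*113 + 36 = 375, q_3 = 3*22 + 7 = 73.
  i=4: a_4=8, p_4 = 8*375 + 113 = 3113, q_4 = 8*73 + 22 = 606.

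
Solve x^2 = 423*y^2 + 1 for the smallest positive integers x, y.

(x, y) = (4607, 224)

First expand sqrt(423) as a continued fraction. With x_i = (sqrt(423) + m_i)/d_i and (m_0, d_0) = (0, 1): a_0 = floor(sqrt(423)) = 20, since 20^2 = 400 <= 423 < 441 = 21^2.
Iterate m_{i+1} = d_i*a_i - m_i, d_{i+1} = (423 - m_{i+1}^2)/d_i, a_{i+1} = floor((a_0 + m_{i+1})/d_{i+1}):
  m_1 = 1*20 - 0 = 20, d_1 = (423 - 20^2)/1 = 23/1 = 23, a_1 = floor((20 + 20)/23) = 1.
  m_2 = 23*1 - 20 = 3, d_2 = (423 - 3^2)/23 = 414/23 = 18, a_2 = floor((20 + 3)/18) = 1.
  m_3 = 18*1 - 3 = 15, d_3 = (423 - 15^2)/18 = 198/18 = 11, a_3 = floor((20 + 15)/11) = 3.
  m_4 = 11*3 - 15 = 18, d_4 = (423 - 18^2)/11 = 99/11 = 9, a_4 = floor((20 + 18)/9) = 4.
  m_5 = 9*4 - 18 = 18, d_5 = (423 - 18^2)/9 = 99/9 = 11, a_5 = floor((20 + 18)/11) = 3.
  m_6 = 11*3 - 18 = 15, d_6 = (423 - 15^2)/11 = 198/11 = 18, a_6 = floor((20 + 15)/18) = 1.
  m_7 = 18*1 - 15 = 3, d_7 = (423 - 3^2)/18 = 414/18 = 23, a_7 = floor((20 + 3)/23) = 1.
  m_8 = 23*1 - 3 = 20, d_8 = (423 - 20^2)/23 = 23/23 = 1, a_8 = floor((20 + 20)/1) = 40.
  m_9 = 1*40 - 20 = 20, d_9 = (423 - 20^2)/1 = 23/1 = 23: (m_9, d_9) = (m_1, d_1) = (20, 23), so from here the quotients repeat a_1, ..., a_8; the period length is 8.
So sqrt(423) = [20; (1, 1, 3, 4, 3, 1, 1, 40)] with period length k = 8.
k is even, so the fundamental solution of x^2 - 423y^2 = 1 is (p_{k-1}, q_{k-1}) = (p_7, q_7); compute convergents through index 7.
Convergents (p_i = a_i*p_{i-1} + p_{i-2}, q_i = a_i*q_{i-1} + q_{i-2} with p_{-2}=0, p_{-1}=1, q_{-2}=1, q_{-1}=0):
  i=0: a_0=20, p_0 = 20*1 + 0 = 20, q_0 = 20*0 + 1 = 1.
  i=1: a_1=1, p_1 = 1*20 + 1 = 21, q_1 = 1*1 + 0 = 1.
  i=2: a_2=1, p_2 = 1*21 + 20 = 41, q_2 = 1*1 + 1 = 2.
  i=3: a_3=3, p_3 = 3*41 + 21 = 144, q_3 = 3*2 + 1 = 7.
  i=4: a_4=4, p_4 = 4*144 + 41 = 617, q_4 = 4*7 + 2 = 30.
  i=5: a_5=3, p_5 = 3*617 + 144 = 1995, q_5 = 3*30 + 7 = 97.
  i=6: a_6=1, p_6 = 1*1995 + 617 = 2612, q_6 = 1*97 + 30 = 127.
  i=7: a_7=1, p_7 = 1*2612 + 1995 = 4607, q_7 = 1*127 + 97 = 224.
Check: 4607^2 - 423*224^2 = 21224449 - 21224448 = 1, so (x, y) = (4607, 224) solves the equation, and by the theorem it is the least positive solution.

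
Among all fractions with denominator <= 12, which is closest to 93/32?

Expand x = 93/32 as a continued fraction with the Euclidean algorithm:
  93 = 2*32 + 29, so a_0 = 2.
  32 = 1*29 + 3, so a_1 = 1.
  29 = 9*3 + 2, so a_2 = 9.
  3 = 1*2 + 1, so a_3 = 1.
  2 = 2*1 + 0, so a_4 = 2.
so x = [2; 1, 9, 1, 2].
Convergents (p_i = a_i*p_{i-1} + p_{i-2}, q_i = a_i*q_{i-1} + q_{i-2} with p_{-2}=0, p_{-1}=1, q_{-2}=1, q_{-1}=0), until the denominator exceeds 12:
  i=0: a_0=2, p_0 = 2*1 + 0 = 2, q_0 = 2*0 + 1 = 1.
  i=1: a_1=1, p_1 = 1*2 + 1 = 3, q_1 = 1*1 + 0 = 1.
  i=2: a_2=9, p_2 = 9*3 + 2 = 29, q_2 = 9*1 + 1 = 10.
  i=3: a_3=1, p_3 = 1*29 + 3 = 32, q_3 = 1*10 + 1 = 11.
  i=4: a_4=2, p_4 = 2*32 + 29 = 93, q_4 = 2*11 + 10 = 32.
q_4 = 32 > 12, so the last convergent with denominator <= 12 is p_3/q_3 = 32/11.
The closest fraction with denominator <= 12 is either p_3/q_3 or the intermediate fraction (k*p_3 + p_2)/(k*q_3 + q_2) with the largest k >= 1 whose denominator stays <= 12; these approach x as k grows, and every other convergent or intermediate fraction in range is farther away.
Largest k: floor((12 - q_2)/q_3) = floor((12 - 10)/11) = 0.
Since k = 0, no intermediate fraction beyond p_3/q_3 has denominator <= 12, so the convergent 32/11 is the closest (its error is |93*11 - 32*32|/(32*11) = 1/352).

32/11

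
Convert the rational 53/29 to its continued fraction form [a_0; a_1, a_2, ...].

Run the Euclidean algorithm on 53 and 29; the successive quotients are the partial quotients a_0, a_1, ... (each step inverts the fractional part left over by the previous one):
  53 = 1*29 + 24, so a_0 = 1.
  29 = 1*24 + 5, so a_1 = 1.
  24 = 4*5 + 4, so a_2 = 4.
  5 = 1*4 + 1, so a_3 = 1.
  4 = 4*1 + 0, so a_4 = 4.
The remainder reaches 0 after 5 divisions, so the expansion has 5 partial quotients, read off in order.

[1; 1, 4, 1, 4]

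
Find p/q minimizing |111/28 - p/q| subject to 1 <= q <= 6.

4/1

Expand x = 111/28 as a continued fraction with the Euclidean algorithm:
  111 = 3*28 + 27, so a_0 = 3.
  28 = 1*27 + 1, so a_1 = 1.
  27 = 27*1 + 0, so a_2 = 27.
so x = [3; 1, 27].
Convergents (p_i = a_i*p_{i-1} + p_{i-2}, q_i = a_i*q_{i-1} + q_{i-2} with p_{-2}=0, p_{-1}=1, q_{-2}=1, q_{-1}=0), until the denominator exceeds 6:
  i=0: a_0=3, p_0 = 3*1 + 0 = 3, q_0 = 3*0 + 1 = 1.
  i=1: a_1=1, p_1 = 1*3 + 1 = 4, q_1 = 1*1 + 0 = 1.
  i=2: a_2=27, p_2 = 27*4 + 3 = 111, q_2 = 27*1 + 1 = 28.
q_2 = 28 > 6, so the last convergent with denominator <= 6 is p_1/q_1 = 4/1.
The closest fraction with denominator <= 6 is either p_1/q_1 or the intermediate fraction (k*p_1 + p_0)/(k*q_1 + q_0) with the largest k >= 1 whose denominator stays <= 6; these approach x as k grows, and every other convergent or intermediate fraction in range is farther away.
Largest k: floor((6 - q_0)/q_1) = floor((6 - 1)/1) = 5.
That gives (5*4 + 3)/(5*1 + 1) = 23/6.
Compare the errors: |x - 4/1| = |111*1 - 4*28|/(28*1) = 1/28, and |x - 23/6| = |111*6 - 23*28|/(28*6) = 22/168.
Cross-multiplying, 1*168 = 168 < 616 = 22*28, so 1/28 is smaller: the convergent 4/1 is closer to x than 23/6.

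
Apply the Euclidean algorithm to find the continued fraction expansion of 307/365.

[0; 1, 5, 3, 2, 2, 3]

Run the Euclidean algorithm on 307 and 365; the successive quotients are the partial quotients a_0, a_1, ... (each step inverts the fractional part left over by the previous one):
  307 = 0*365 + 307, so a_0 = 0.
  365 = 1*307 + 58, so a_1 = 1.
  307 = 5*58 + 17, so a_2 = 5.
  58 = 3*17 + 7, so a_3 = 3.
  17 = 2*7 + 3, so a_4 = 2.
  7 = 2*3 + 1, so a_5 = 2.
  3 = 3*1 + 0, so a_6 = 3.
The remainder reaches 0 after 7 divisions, so the expansion has 7 partial quotients, read off in order.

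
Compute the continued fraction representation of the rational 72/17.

Run the Euclidean algorithm on 72 and 17; the successive quotients are the partial quotients a_0, a_1, ... (each step inverts the fractional part left over by the previous one):
  72 = 4*17 + 4, so a_0 = 4.
  17 = 4*4 + 1, so a_1 = 4.
  4 = 4*1 + 0, so a_2 = 4.
The remainder reaches 0 after 3 divisions, so the expansion has 3 partial quotients, read off in order.

[4; 4, 4]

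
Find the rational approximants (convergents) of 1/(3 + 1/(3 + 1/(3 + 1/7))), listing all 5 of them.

0/1, 1/3, 3/10, 10/33, 73/241

Using the convergent recurrence p_i = a_i*p_{i-1} + p_{i-2}, q_i = a_i*q_{i-1} + q_{i-2} with p_{-2}=0, p_{-1}=1, q_{-2}=1, q_{-1}=0:
  i=0: a_0=0, p_0 = 0*1 + 0 = 0, q_0 = 0*0 + 1 = 1.
  i=1: a_1=3, p_1 = 3*0 + 1 = 1, q_1 = 3*1 + 0 = 3.
  i=2: a_2=3, p_2 = 3*1 + 0 = 3, q_2 = 3*3 + 1 = 10.
  i=3: a_3=3, p_3 = 3*3 + 1 = 10, q_3 = 3*10 + 3 = 33.
  i=4: a_4=7, p_4 = 7*10 + 3 = 73, q_4 = 7*33 + 10 = 241.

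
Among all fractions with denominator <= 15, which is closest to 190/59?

29/9

Expand x = 190/59 as a continued fraction with the Euclidean algorithm:
  190 = 3*59 + 13, so a_0 = 3.
  59 = 4*13 + 7, so a_1 = 4.
  13 = 1*7 + 6, so a_2 = 1.
  7 = 1*6 + 1, so a_3 = 1.
  6 = 6*1 + 0, so a_4 = 6.
so x = [3; 4, 1, 1, 6].
Convergents (p_i = a_i*p_{i-1} + p_{i-2}, q_i = a_i*q_{i-1} + q_{i-2} with p_{-2}=0, p_{-1}=1, q_{-2}=1, q_{-1}=0), until the denominator exceeds 15:
  i=0: a_0=3, p_0 = 3*1 + 0 = 3, q_0 = 3*0 + 1 = 1.
  i=1: a_1=4, p_1 = 4*3 + 1 = 13, q_1 = 4*1 + 0 = 4.
  i=2: a_2=1, p_2 = 1*13 + 3 = 16, q_2 = 1*4 + 1 = 5.
  i=3: a_3=1, p_3 = 1*16 + 13 = 29, q_3 = 1*5 + 4 = 9.
  i=4: a_4=6, p_4 = 6*29 + 16 = 190, q_4 = 6*9 + 5 = 59.
q_4 = 59 > 15, so the last convergent with denominator <= 15 is p_3/q_3 = 29/9.
The closest fraction with denominator <= 15 is either p_3/q_3 or the intermediate fraction (k*p_3 + p_2)/(k*q_3 + q_2) with the largest k >= 1 whose denominator stays <= 15; these approach x as k grows, and every other convergent or intermediate fraction in range is farther away.
Largest k: floor((15 - q_2)/q_3) = floor((15 - 5)/9) = 1.
That gives (1*29 + 16)/(1*9 + 5) = 45/14.
Compare the errors: |x - 29/9| = |190*9 - 29*59|/(59*9) = 1/531, and |x - 45/14| = |190*14 - 45*59|/(59*14) = 5/826.
Cross-multiplying, 1*826 = 826 < 2655 = 5*531, so 1/531 is smaller: the convergent 29/9 is closer to x than 45/14.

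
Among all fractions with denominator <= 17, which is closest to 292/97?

Expand x = 292/97 as a continued fraction with the Euclidean algorithm:
  292 = 3*97 + 1, so a_0 = 3.
  97 = 97*1 + 0, so a_1 = 97.
so x = [3; 97].
Convergents (p_i = a_i*p_{i-1} + p_{i-2}, q_i = a_i*q_{i-1} + q_{i-2} with p_{-2}=0, p_{-1}=1, q_{-2}=1, q_{-1}=0), until the denominator exceeds 17:
  i=0: a_0=3, p_0 = 3*1 + 0 = 3, q_0 = 3*0 + 1 = 1.
  i=1: a_1=97, p_1 = 97*3 + 1 = 292, q_1 = 97*1 + 0 = 97.
q_1 = 97 > 17, so the last convergent with denominator <= 17 is p_0/q_0 = 3/1.
The closest fraction with denominator <= 17 is either p_0/q_0 or the intermediate fraction (k*p_0 + p_{-1})/(k*q_0 + q_{-1}) with the largest k >= 1 whose denominator stays <= 17; these approach x as k grows, and every other convergent or intermediate fraction in range is farther away.
Largest k: floor((17 - q_{-1})/q_0) = floor((17 - 0)/1) = 17 (using the seeds p_{-1} = 1, q_{-1} = 0).
That gives (17*3 + 1)/(17*1 + 0) = 52/17.
Compare the errors: |x - 3/1| = |292*1 - 3*97|/(97*1) = 1/97, and |x - 52/17| = |292*17 - 52*97|/(97*17) = 80/1649.
Cross-multiplying, 1*1649 = 1649 < 7760 = 80*97, so 1/97 is smaller: the convergent 3/1 is closer to x than 52/17.

3/1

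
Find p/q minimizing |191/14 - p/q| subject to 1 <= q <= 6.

41/3

Expand x = 191/14 as a continued fraction with the Euclidean algorithm:
  191 = 13*14 + 9, so a_0 = 13.
  14 = 1*9 + 5, so a_1 = 1.
  9 = 1*5 + 4, so a_2 = 1.
  5 = 1*4 + 1, so a_3 = 1.
  4 = 4*1 + 0, so a_4 = 4.
so x = [13; 1, 1, 1, 4].
Convergents (p_i = a_i*p_{i-1} + p_{i-2}, q_i = a_i*q_{i-1} + q_{i-2} with p_{-2}=0, p_{-1}=1, q_{-2}=1, q_{-1}=0), until the denominator exceeds 6:
  i=0: a_0=13, p_0 = 13*1 + 0 = 13, q_0 = 13*0 + 1 = 1.
  i=1: a_1=1, p_1 = 1*13 + 1 = 14, q_1 = 1*1 + 0 = 1.
  i=2: a_2=1, p_2 = 1*14 + 13 = 27, q_2 = 1*1 + 1 = 2.
  i=3: a_3=1, p_3 = 1*27 + 14 = 41, q_3 = 1*2 + 1 = 3.
  i=4: a_4=4, p_4 = 4*41 + 27 = 191, q_4 = 4*3 + 2 = 14.
q_4 = 14 > 6, so the last convergent with denominator <= 6 is p_3/q_3 = 41/3.
The closest fraction with denominator <= 6 is either p_3/q_3 or the intermediate fraction (k*p_3 + p_2)/(k*q_3 + q_2) with the largest k >= 1 whose denominator stays <= 6; these approach x as k grows, and every other convergent or intermediate fraction in range is farther away.
Largest k: floor((6 - q_2)/q_3) = floor((6 - 2)/3) = 1.
That gives (1*41 + 27)/(1*3 + 2) = 68/5.
Compare the errors: |x - 41/3| = |191*3 - 41*14|/(14*3) = 1/42, and |x - 68/5| = |191*5 - 68*14|/(14*5) = 3/70.
Cross-multiplying, 1*70 = 70 < 126 = 3*42, so 1/42 is smaller: the convergent 41/3 is closer to x than 68/5.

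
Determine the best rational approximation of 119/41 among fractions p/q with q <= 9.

Expand x = 119/41 as a continued fraction with the Euclidean algorithm:
  119 = 2*41 + 37, so a_0 = 2.
  41 = 1*37 + 4, so a_1 = 1.
  37 = 9*4 + 1, so a_2 = 9.
  4 = 4*1 + 0, so a_3 = 4.
so x = [2; 1, 9, 4].
Convergents (p_i = a_i*p_{i-1} + p_{i-2}, q_i = a_i*q_{i-1} + q_{i-2} with p_{-2}=0, p_{-1}=1, q_{-2}=1, q_{-1}=0), until the denominator exceeds 9:
  i=0: a_0=2, p_0 = 2*1 + 0 = 2, q_0 = 2*0 + 1 = 1.
  i=1: a_1=1, p_1 = 1*2 + 1 = 3, q_1 = 1*1 + 0 = 1.
  i=2: a_2=9, p_2 = 9*3 + 2 = 29, q_2 = 9*1 + 1 = 10.
q_2 = 10 > 9, so the last convergent with denominator <= 9 is p_1/q_1 = 3/1.
The closest fraction with denominator <= 9 is either p_1/q_1 or the intermediate fraction (k*p_1 + p_0)/(k*q_1 + q_0) with the largest k >= 1 whose denominator stays <= 9; these approach x as k grows, and every other convergent or intermediate fraction in range is farther away.
Largest k: floor((9 - q_0)/q_1) = floor((9 - 1)/1) = 8.
That gives (8*3 + 2)/(8*1 + 1) = 26/9.
Compare the errors: |x - 3/1| = |119*1 - 3*41|/(41*1) = 4/41, and |x - 26/9| = |119*9 - 26*41|/(41*9) = 5/369.
Cross-multiplying, 5*41 = 205 < 1476 = 4*369, so 5/369 is smaller: the intermediate fraction 26/9 is closer to x than 3/1.

26/9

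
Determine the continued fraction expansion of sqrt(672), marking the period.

Write x_i = (sqrt(672) + m_i)/d_i with (m_0, d_0) = (0, 1). a_0 = floor(sqrt(672)) = 25, since 25^2 = 625 <= 672 < 676 = 26^2.
Iterate m_{i+1} = d_i*a_i - m_i, d_{i+1} = (672 - m_{i+1}^2)/d_i, a_{i+1} = floor((a_0 + m_{i+1})/d_{i+1}):
  m_1 = 1*25 - 0 = 25, d_1 = (672 - 25^2)/1 = 47/1 = 47, a_1 = floor((25 + 25)/47) = 1.
  m_2 = 47*1 - 25 = 22, d_2 = (672 - 22^2)/47 = 188/47 = 4, a_2 = floor((25 + 22)/4) = 11.
  m_3 = 4*11 - 22 = 22, d_3 = (672 - 22^2)/4 = 188/4 = 47, a_3 = floor((25 + 22)/47) = 1.
  m_4 = 47*1 - 22 = 25, d_4 = (672 - 25^2)/47 = 47/47 = 1, a_4 = floor((25 + 25)/1) = 50.
  m_5 = 1*50 - 25 = 25, d_5 = (672 - 25^2)/1 = 47/1 = 47: (m_5, d_5) = (m_1, d_1) = (25, 47), so from here the quotients repeat a_1, ..., a_4; the period length is 4.
Hence the expansion of sqrt(672) is a_0 = 25 followed by the repeating block 1, 11, 1, 50 (period 4).

[25; (1, 11, 1, 50)]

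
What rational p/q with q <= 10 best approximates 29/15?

Expand x = 29/15 as a continued fraction with the Euclidean algorithm:
  29 = 1*15 + 14, so a_0 = 1.
  15 = 1*14 + 1, so a_1 = 1.
  14 = 14*1 + 0, so a_2 = 14.
so x = [1; 1, 14].
Convergents (p_i = a_i*p_{i-1} + p_{i-2}, q_i = a_i*q_{i-1} + q_{i-2} with p_{-2}=0, p_{-1}=1, q_{-2}=1, q_{-1}=0), until the denominator exceeds 10:
  i=0: a_0=1, p_0 = 1*1 + 0 = 1, q_0 = 1*0 + 1 = 1.
  i=1: a_1=1, p_1 = 1*1 + 1 = 2, q_1 = 1*1 + 0 = 1.
  i=2: a_2=14, p_2 = 14*2 + 1 = 29, q_2 = 14*1 + 1 = 15.
q_2 = 15 > 10, so the last convergent with denominator <= 10 is p_1/q_1 = 2/1.
The closest fraction with denominator <= 10 is either p_1/q_1 or the intermediate fraction (k*p_1 + p_0)/(k*q_1 + q_0) with the largest k >= 1 whose denominator stays <= 10; these approach x as k grows, and every other convergent or intermediate fraction in range is farther away.
Largest k: floor((10 - q_0)/q_1) = floor((10 - 1)/1) = 9.
That gives (9*2 + 1)/(9*1 + 1) = 19/10.
Compare the errors: |x - 2/1| = |29*1 - 2*15|/(15*1) = 1/15, and |x - 19/10| = |29*10 - 19*15|/(15*10) = 5/150.
Cross-multiplying, 5*15 = 75 < 150 = 1*150, so 5/150 is smaller: the intermediate fraction 19/10 is closer to x than 2/1.

19/10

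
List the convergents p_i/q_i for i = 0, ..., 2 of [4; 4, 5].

Using the convergent recurrence p_i = a_i*p_{i-1} + p_{i-2}, q_i = a_i*q_{i-1} + q_{i-2} with p_{-2}=0, p_{-1}=1, q_{-2}=1, q_{-1}=0:
  i=0: a_0=4, p_0 = 4*1 + 0 = 4, q_0 = 4*0 + 1 = 1.
  i=1: a_1=4, p_1 = 4*4 + 1 = 17, q_1 = 4*1 + 0 = 4.
  i=2: a_2=5, p_2 = 5*17 + 4 = 89, q_2 = 5*4 + 1 = 21.

4/1, 17/4, 89/21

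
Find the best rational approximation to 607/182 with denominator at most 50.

Expand x = 607/182 as a continued fraction with the Euclidean algorithm:
  607 = 3*182 + 61, so a_0 = 3.
  182 = 2*61 + 60, so a_1 = 2.
  61 = 1*60 + 1, so a_2 = 1.
  60 = 60*1 + 0, so a_3 = 60.
so x = [3; 2, 1, 60].
Convergents (p_i = a_i*p_{i-1} + p_{i-2}, q_i = a_i*q_{i-1} + q_{i-2} with p_{-2}=0, p_{-1}=1, q_{-2}=1, q_{-1}=0), until the denominator exceeds 50:
  i=0: a_0=3, p_0 = 3*1 + 0 = 3, q_0 = 3*0 + 1 = 1.
  i=1: a_1=2, p_1 = 2*3 + 1 = 7, q_1 = 2*1 + 0 = 2.
  i=2: a_2=1, p_2 = 1*7 + 3 = 10, q_2 = 1*2 + 1 = 3.
  i=3: a_3=60, p_3 = 60*10 + 7 = 607, q_3 = 60*3 + 2 = 182.
q_3 = 182 > 50, so the last convergent with denominator <= 50 is p_2/q_2 = 10/3.
The closest fraction with denominator <= 50 is either p_2/q_2 or the intermediate fraction (k*p_2 + p_1)/(k*q_2 + q_1) with the largest k >= 1 whose denominator stays <= 50; these approach x as k grows, and every other convergent or intermediate fraction in range is farther away.
Largest k: floor((50 - q_1)/q_2) = floor((50 - 2)/3) = 16.
That gives (16*10 + 7)/(16*3 + 2) = 167/50.
Compare the errors: |x - 10/3| = |607*3 - 10*182|/(182*3) = 1/546, and |x - 167/50| = |607*50 - 167*182|/(182*50) = 44/9100.
Cross-multiplying, 1*9100 = 9100 < 24024 = 44*546, so 1/546 is smaller: the convergent 10/3 is closer to x than 167/50.

10/3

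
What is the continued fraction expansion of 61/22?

[2; 1, 3, 2, 2]

Run the Euclidean algorithm on 61 and 22; the successive quotients are the partial quotients a_0, a_1, ... (each step inverts the fractional part left over by the previous one):
  61 = 2*22 + 17, so a_0 = 2.
  22 = 1*17 + 5, so a_1 = 1.
  17 = 3*5 + 2, so a_2 = 3.
  5 = 2*2 + 1, so a_3 = 2.
  2 = 2*1 + 0, so a_4 = 2.
The remainder reaches 0 after 5 divisions, so the expansion has 5 partial quotients, read off in order.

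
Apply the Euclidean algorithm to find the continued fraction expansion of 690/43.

[16; 21, 2]

Run the Euclidean algorithm on 690 and 43; the successive quotients are the partial quotients a_0, a_1, ... (each step inverts the fractional part left over by the previous one):
  690 = 16*43 + 2, so a_0 = 16.
  43 = 21*2 + 1, so a_1 = 21.
  2 = 2*1 + 0, so a_2 = 2.
The remainder reaches 0 after 3 divisions, so the expansion has 3 partial quotients, read off in order.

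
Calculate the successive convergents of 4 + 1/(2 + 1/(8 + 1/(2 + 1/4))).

Using the convergent recurrence p_i = a_i*p_{i-1} + p_{i-2}, q_i = a_i*q_{i-1} + q_{i-2} with p_{-2}=0, p_{-1}=1, q_{-2}=1, q_{-1}=0:
  i=0: a_0=4, p_0 = 4*1 + 0 = 4, q_0 = 4*0 + 1 = 1.
  i=1: a_1=2, p_1 = 2*4 + 1 = 9, q_1 = 2*1 + 0 = 2.
  i=2: a_2=8, p_2 = 8*9 + 4 = 76, q_2 = 8*2 + 1 = 17.
  i=3: a_3=2, p_3 = 2*76 + 9 = 161, q_3 = 2*17 + 2 = 36.
  i=4: a_4=4, p_4 = 4*161 + 76 = 720, q_4 = 4*36 + 17 = 161.

4/1, 9/2, 76/17, 161/36, 720/161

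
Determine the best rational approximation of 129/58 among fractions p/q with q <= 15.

20/9

Expand x = 129/58 as a continued fraction with the Euclidean algorithm:
  129 = 2*58 + 13, so a_0 = 2.
  58 = 4*13 + 6, so a_1 = 4.
  13 = 2*6 + 1, so a_2 = 2.
  6 = 6*1 + 0, so a_3 = 6.
so x = [2; 4, 2, 6].
Convergents (p_i = a_i*p_{i-1} + p_{i-2}, q_i = a_i*q_{i-1} + q_{i-2} with p_{-2}=0, p_{-1}=1, q_{-2}=1, q_{-1}=0), until the denominator exceeds 15:
  i=0: a_0=2, p_0 = 2*1 + 0 = 2, q_0 = 2*0 + 1 = 1.
  i=1: a_1=4, p_1 = 4*2 + 1 = 9, q_1 = 4*1 + 0 = 4.
  i=2: a_2=2, p_2 = 2*9 + 2 = 20, q_2 = 2*4 + 1 = 9.
  i=3: a_3=6, p_3 = 6*20 + 9 = 129, q_3 = 6*9 + 4 = 58.
q_3 = 58 > 15, so the last convergent with denominator <= 15 is p_2/q_2 = 20/9.
The closest fraction with denominator <= 15 is either p_2/q_2 or the intermediate fraction (k*p_2 + p_1)/(k*q_2 + q_1) with the largest k >= 1 whose denominator stays <= 15; these approach x as k grows, and every other convergent or intermediate fraction in range is farther away.
Largest k: floor((15 - q_1)/q_2) = floor((15 - 4)/9) = 1.
That gives (1*20 + 9)/(1*9 + 4) = 29/13.
Compare the errors: |x - 20/9| = |129*9 - 20*58|/(58*9) = 1/522, and |x - 29/13| = |129*13 - 29*58|/(58*13) = 5/754.
Cross-multiplying, 1*754 = 754 < 2610 = 5*522, so 1/522 is smaller: the convergent 20/9 is closer to x than 29/13.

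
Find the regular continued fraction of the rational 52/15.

[3; 2, 7]

Run the Euclidean algorithm on 52 and 15; the successive quotients are the partial quotients a_0, a_1, ... (each step inverts the fractional part left over by the previous one):
  52 = 3*15 + 7, so a_0 = 3.
  15 = 2*7 + 1, so a_1 = 2.
  7 = 7*1 + 0, so a_2 = 7.
The remainder reaches 0 after 3 divisions, so the expansion has 3 partial quotients, read off in order.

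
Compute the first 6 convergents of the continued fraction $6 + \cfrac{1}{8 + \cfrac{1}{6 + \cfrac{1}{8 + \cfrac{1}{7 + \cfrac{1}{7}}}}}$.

6/1, 49/8, 300/49, 2449/400, 17443/2849, 124550/20343

Using the convergent recurrence p_i = a_i*p_{i-1} + p_{i-2}, q_i = a_i*q_{i-1} + q_{i-2} with p_{-2}=0, p_{-1}=1, q_{-2}=1, q_{-1}=0:
  i=0: a_0=6, p_0 = 6*1 + 0 = 6, q_0 = 6*0 + 1 = 1.
  i=1: a_1=8, p_1 = 8*6 + 1 = 49, q_1 = 8*1 + 0 = 8.
  i=2: a_2=6, p_2 = 6*49 + 6 = 300, q_2 = 6*8 + 1 = 49.
  i=3: a_3=8, p_3 = 8*300 + 49 = 2449, q_3 = 8*49 + 8 = 400.
  i=4: a_4=7, p_4 = 7*2449 + 300 = 17443, q_4 = 7*400 + 49 = 2849.
  i=5: a_5=7, p_5 = 7*17443 + 2449 = 124550, q_5 = 7*2849 + 400 = 20343.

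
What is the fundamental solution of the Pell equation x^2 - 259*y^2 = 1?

First expand sqrt(259) as a continued fraction. With x_i = (sqrt(259) + m_i)/d_i and (m_0, d_0) = (0, 1): a_0 = floor(sqrt(259)) = 16, since 16^2 = 256 <= 259 < 289 = 17^2.
Iterate m_{i+1} = d_i*a_i - m_i, d_{i+1} = (259 - m_{i+1}^2)/d_i, a_{i+1} = floor((a_0 + m_{i+1})/d_{i+1}):
  m_1 = 1*16 - 0 = 16, d_1 = (259 - 16^2)/1 = 3/1 = 3, a_1 = floor((16 + 16)/3) = 10.
  m_2 = 3*10 - 16 = 14, d_2 = (259 - 14^2)/3 = 63/3 = 21, a_2 = floor((16 + 14)/21) = 1.
  m_3 = 21*1 - 14 = 7, d_3 = (259 - 7^2)/21 = 210/21 = 10, a_3 = floor((16 + 7)/10) = 2.
  m_4 = 10*2 - 7 = 13, d_4 = (259 - 13^2)/10 = 90/10 = 9, a_4 = floor((16 + 13)/9) = 3.
  m_5 = 9*3 - 13 = 14, d_5 = (259 - 14^2)/9 = 63/9 = 7, a_5 = floor((16 + 14)/7) = 4.
  m_6 = 7*4 - 14 = 14, d_6 = (259 - 14^2)/7 = 63/7 = 9, a_6 = floor((16 + 14)/9) = 3.
  m_7 = 9*3 - 14 = 13, d_7 = (259 - 13^2)/9 = 90/9 = 10, a_7 = floor((16 + 13)/10) = 2.
  m_8 = 10*2 - 13 = 7, d_8 = (259 - 7^2)/10 = 210/10 = 21, a_8 = floor((16 + 7)/21) = 1.
  m_9 = 21*1 - 7 = 14, d_9 = (259 - 14^2)/21 = 63/21 = 3, a_9 = floor((16 + 14)/3) = 10.
  m_10 = 3*10 - 14 = 16, d_10 = (259 - 16^2)/3 = 3/3 = 1, a_10 = floor((16 + 16)/1) = 32.
  m_11 = 1*32 - 16 = 16, d_11 = (259 - 16^2)/1 = 3/1 = 3: (m_11, d_11) = (m_1, d_1) = (16, 3), so from here the quotients repeat a_1, ..., a_10; the period length is 10.
So sqrt(259) = [16; (10, 1, 2, 3, 4, 3, 2, 1, 10, 32)] with period length k = 10.
k is even, so the fundamental solution of x^2 - 259y^2 = 1 is (p_{k-1}, q_{k-1}) = (p_9, q_9); compute convergents through index 9.
Convergents (p_i = a_i*p_{i-1} + p_{i-2}, q_i = a_i*q_{i-1} + q_{i-2} with p_{-2}=0, p_{-1}=1, q_{-2}=1, q_{-1}=0):
  i=0: a_0=16, p_0 = 16*1 + 0 = 16, q_0 = 16*0 + 1 = 1.
  i=1: a_1=10, p_1 = 10*16 + 1 = 161, q_1 = 10*1 + 0 = 10.
  i=2: a_2=1, p_2 = 1*161 + 16 = 177, q_2 = 1*10 + 1 = 11.
  i=3: a_3=2, p_3 = 2*177 + 161 = 515, q_3 = 2*11 + 10 = 32.
  i=4: a_4=3, p_4 = 3*515 + 177 = 1722, q_4 = 3*32 + 11 = 107.
  i=5: a_5=4, p_5 = 4*1722 + 515 = 7403, q_5 = 4*107 + 32 = 460.
  i=6: a_6=3, p_6 = 3*7403 + 1722 = 23931, q_6 = 3*460 + 107 = 1487.
  i=7: a_7=2, p_7 = 2*23931 + 7403 = 55265, q_7 = 2*1487 + 460 = 3434.
  i=8: a_8=1, p_8 = 1*55265 + 23931 = 79196, q_8 = 1*3434 + 1487 = 4921.
  i=9: a_9=10, p_9 = 10*79196 + 55265 = 847225, q_9 = 10*4921 + 3434 = 52644.
Check: 847225^2 - 259*52644^2 = 717790200625 - 717790200624 = 1, so (x, y) = (847225, 52644) solves the equation, and by the theorem it is the least positive solution.

(x, y) = (847225, 52644)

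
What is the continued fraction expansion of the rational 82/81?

[1; 81]

Run the Euclidean algorithm on 82 and 81; the successive quotients are the partial quotients a_0, a_1, ... (each step inverts the fractional part left over by the previous one):
  82 = 1*81 + 1, so a_0 = 1.
  81 = 81*1 + 0, so a_1 = 81.
The remainder reaches 0 after 2 divisions, so the expansion has 2 partial quotients, read off in order.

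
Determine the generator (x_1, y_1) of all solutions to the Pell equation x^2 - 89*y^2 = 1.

First expand sqrt(89) as a continued fraction. With x_i = (sqrt(89) + m_i)/d_i and (m_0, d_0) = (0, 1): a_0 = floor(sqrt(89)) = 9, since 9^2 = 81 <= 89 < 100 = 10^2.
Iterate m_{i+1} = d_i*a_i - m_i, d_{i+1} = (89 - m_{i+1}^2)/d_i, a_{i+1} = floor((a_0 + m_{i+1})/d_{i+1}):
  m_1 = 1*9 - 0 = 9, d_1 = (89 - 9^2)/1 = 8/1 = 8, a_1 = floor((9 + 9)/8) = 2.
  m_2 = 8*2 - 9 = 7, d_2 = (89 - 7^2)/8 = 40/8 = 5, a_2 = floor((9 + 7)/5) = 3.
  m_3 = 5*3 - 7 = 8, d_3 = (89 - 8^2)/5 = 25/5 = 5, a_3 = floor((9 + 8)/5) = 3.
  m_4 = 5*3 - 8 = 7, d_4 = (89 - 7^2)/5 = 40/5 = 8, a_4 = floor((9 + 7)/8) = 2.
  m_5 = 8*2 - 7 = 9, d_5 = (89 - 9^2)/8 = 8/8 = 1, a_5 = floor((9 + 9)/1) = 18.
  m_6 = 1*18 - 9 = 9, d_6 = (89 - 9^2)/1 = 8/1 = 8: (m_6, d_6) = (m_1, d_1) = (9, 8), so from here the quotients repeat a_1, ..., a_5; the period length is 5.
So sqrt(89) = [9; (2, 3, 3, 2, 18)] with period length k = 5.
k is odd, so (p_{k-1}, q_{k-1}) only solves x^2 - 89y^2 = -1 and the fundamental solution of x^2 - 89y^2 = 1 is (p_{2k-1}, q_{2k-1}) = (p_9, q_9); compute convergents through index 9, running through the period twice.
Convergents (p_i = a_i*p_{i-1} + p_{i-2}, q_i = a_i*q_{i-1} + q_{i-2} with p_{-2}=0, p_{-1}=1, q_{-2}=1, q_{-1}=0):
  i=0: a_0=9, p_0 = 9*1 + 0 = 9, q_0 = 9*0 + 1 = 1.
  i=1: a_1=2, p_1 = 2*9 + 1 = 19, q_1 = 2*1 + 0 = 2.
  i=2: a_2=3, p_2 = 3*19 + 9 = 66, q_2 = 3*2 + 1 = 7.
  i=3: a_3=3, p_3 = 3*66 + 19 = 217, q_3 = 3*7 + 2 = 23.
  i=4: a_4=2, p_4 = 2*217 + 66 = 500, q_4 = 2*23 + 7 = 53.
  i=5: a_5=18, p_5 = 18*500 + 217 = 9217, q_5 = 18*53 + 23 = 977.
  i=6: a_6=2, p_6 = 2*9217 + 500 = 18934, q_6 = 2*977 + 53 = 2007.
  i=7: a_7=3, p_7 = 3*18934 + 9217 = 66019, q_7 = 3*2007 + 977 = 6998.
  i=8: a_8=3, p_8 = 3*66019 + 18934 = 216991, q_8 = 3*6998 + 2007 = 23001.
  i=9: a_9=2, p_9 = 2*216991 + 66019 = 500001, q_9 = 2*23001 + 6998 = 53000.
Indeed p_4^2 - 89*q_4^2 = 250000 - 250001 = -1, not +1.
Check: 500001^2 - 89*53000^2 = 250001000001 - 250001000000 = 1, so (x, y) = (500001, 53000) solves the equation, and by the theorem it is the least positive solution.

(x, y) = (500001, 53000)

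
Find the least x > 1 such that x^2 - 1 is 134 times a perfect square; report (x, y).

(x, y) = (145925, 12606)

First expand sqrt(134) as a continued fraction. With x_i = (sqrt(134) + m_i)/d_i and (m_0, d_0) = (0, 1): a_0 = floor(sqrt(134)) = 11, since 11^2 = 121 <= 134 < 144 = 12^2.
Iterate m_{i+1} = d_i*a_i - m_i, d_{i+1} = (134 - m_{i+1}^2)/d_i, a_{i+1} = floor((a_0 + m_{i+1})/d_{i+1}):
  m_1 = 1*11 - 0 = 11, d_1 = (134 - 11^2)/1 = 13/1 = 13, a_1 = floor((11 + 11)/13) = 1.
  m_2 = 13*1 - 11 = 2, d_2 = (134 - 2^2)/13 = 130/13 = 10, a_2 = floor((11 + 2)/10) = 1.
  m_3 = 10*1 - 2 = 8, d_3 = (134 - 8^2)/10 = 70/10 = 7, a_3 = floor((11 + 8)/7) = 2.
  m_4 = 7*2 - 8 = 6, d_4 = (134 - 6^2)/7 = 98/7 = 14, a_4 = floor((11 + 6)/14) = 1.
  m_5 = 14*1 - 6 = 8, d_5 = (134 - 8^2)/14 = 70/14 = 5, a_5 = floor((11 + 8)/5) = 3.
  m_6 = 5*3 - 8 = 7, d_6 = (134 - 7^2)/5 = 85/5 = 17, a_6 = floor((11 + 7)/17) = 1.
  m_7 = 17*1 - 7 = 10, d_7 = (134 - 10^2)/17 = 34/17 = 2, a_7 = floor((11 + 10)/2) = 10.
  m_8 = 2*10 - 10 = 10, d_8 = (134 - 10^2)/2 = 34/2 = 17, a_8 = floor((11 + 10)/17) = 1.
  m_9 = 17*1 - 10 = 7, d_9 = (134 - 7^2)/17 = 85/17 = 5, a_9 = floor((11 + 7)/5) = 3.
  m_10 = 5*3 - 7 = 8, d_10 = (134 - 8^2)/5 = 70/5 = 14, a_10 = floor((11 + 8)/14) = 1.
  m_11 = 14*1 - 8 = 6, d_11 = (134 - 6^2)/14 = 98/14 = 7, a_11 = floor((11 + 6)/7) = 2.
  m_12 = 7*2 - 6 = 8, d_12 = (134 - 8^2)/7 = 70/7 = 10, a_12 = floor((11 + 8)/10) = 1.
  m_13 = 10*1 - 8 = 2, d_13 = (134 - 2^2)/10 = 130/10 = 13, a_13 = floor((11 + 2)/13) = 1.
  m_14 = 13*1 - 2 = 11, d_14 = (134 - 11^2)/13 = 13/13 = 1, a_14 = floor((11 + 11)/1) = 22.
  m_15 = 1*22 - 11 = 11, d_15 = (134 - 11^2)/1 = 13/1 = 13: (m_15, d_15) = (m_1, d_1) = (11, 13), so from here the quotients repeat a_1, ..., a_14; the period length is 14.
So sqrt(134) = [11; (1, 1, 2, 1, 3, 1, 10, 1, 3, 1, 2, 1, 1, 22)] with period length k = 14.
k is even, so the fundamental solution of x^2 - 134y^2 = 1 is (p_{k-1}, q_{k-1}) = (p_13, q_13); compute convergents through index 13.
Convergents (p_i = a_i*p_{i-1} + p_{i-2}, q_i = a_i*q_{i-1} + q_{i-2} with p_{-2}=0, p_{-1}=1, q_{-2}=1, q_{-1}=0):
  i=0: a_0=11, p_0 = 11*1 + 0 = 11, q_0 = 11*0 + 1 = 1.
  i=1: a_1=1, p_1 = 1*11 + 1 = 12, q_1 = 1*1 + 0 = 1.
  i=2: a_2=1, p_2 = 1*12 + 11 = 23, q_2 = 1*1 + 1 = 2.
  i=3: a_3=2, p_3 = 2*23 + 12 = 58, q_3 = 2*2 + 1 = 5.
  i=4: a_4=1, p_4 = 1*58 + 23 = 81, q_4 = 1*5 + 2 = 7.
  i=5: a_5=3, p_5 = 3*81 + 58 = 301, q_5 = 3*7 + 5 = 26.
  i=6: a_6=1, p_6 = 1*301 + 81 = 382, q_6 = 1*26 + 7 = 33.
  i=7: a_7=10, p_7 = 10*382 + 301 = 4121, q_7 = 10*33 + 26 = 356.
  i=8: a_8=1, p_8 = 1*4121 + 382 = 4503, q_8 = 1*356 + 33 = 389.
  i=9: a_9=3, p_9 = 3*4503 + 4121 = 17630, q_9 = 3*389 + 356 = 1523.
  i=10: a_10=1, p_10 = 1*17630 + 4503 = 22133, q_10 = 1*1523 + 389 = 1912.
  i=11: a_11=2, p_11 = 2*22133 + 17630 = 61896, q_11 = 2*1912 + 1523 = 5347.
  i=12: a_12=1, p_12 = 1*61896 + 22133 = 84029, q_12 = 1*5347 + 1912 = 7259.
  i=13: a_13=1, p_13 = 1*84029 + 61896 = 145925, q_13 = 1*7259 + 5347 = 12606.
Check: 145925^2 - 134*12606^2 = 21294105625 - 21294105624 = 1, so (x, y) = (145925, 12606) solves the equation, and by the theorem it is the least positive solution.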